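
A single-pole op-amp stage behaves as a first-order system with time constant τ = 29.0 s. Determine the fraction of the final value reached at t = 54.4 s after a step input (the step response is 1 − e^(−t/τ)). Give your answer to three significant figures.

y(t)/y_∞ = 1 − e^(−t/τ) = 1 − e^(−54.4/29.0) = 1 − e^(−1.88) = 0.847.

y/y_∞ ≈ 0.847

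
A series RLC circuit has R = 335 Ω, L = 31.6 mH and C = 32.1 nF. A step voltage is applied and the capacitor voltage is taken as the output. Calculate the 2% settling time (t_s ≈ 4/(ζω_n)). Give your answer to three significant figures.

t_s ≈ 0.000755 s

For a series RLC circuit (capacitor voltage as output), ω_n = 1/√(LC) = 1/√(31.6 mH · 32.1 nF) = 31400 rad/s.
ζ = (R/2)·√(C/L) = (335/2)·√(32.1 nF/31.6 mH) = 0.169.
t_s ≈ 4/(ζω_n) = 0.000755 s.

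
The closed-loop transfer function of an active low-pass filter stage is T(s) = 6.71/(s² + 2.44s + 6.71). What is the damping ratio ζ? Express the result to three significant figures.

Comparing the denominator to s² + 2ζω_n s + ω_n²: ω_n = √6.71 = 2.59 rad/s, and 2ζω_n = 2.44 so ζ = 2.44/(2·2.59) = 0.471.

ζ ≈ 0.471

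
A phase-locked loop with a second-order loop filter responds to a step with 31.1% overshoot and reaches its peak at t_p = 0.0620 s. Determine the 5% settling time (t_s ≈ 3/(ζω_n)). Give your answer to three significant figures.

ζ from %OS: ζ = |ln 0.311|/√(π²+ln²0.311) = 0.348.
t_p = π/ω_d ⇒ ω_d = 50.7 rad/s; then ω_n = ω_d/√(1−ζ²) = 54.1 rad/s.
t_s ≈ 3/(ζω_n) = 3/(0.348·54.1) = 0.159 s.

t_s ≈ 0.159 s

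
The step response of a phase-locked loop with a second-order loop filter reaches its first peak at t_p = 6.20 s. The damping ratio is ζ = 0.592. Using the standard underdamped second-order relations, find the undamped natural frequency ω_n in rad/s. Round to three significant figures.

Peak time t_p = π/ω_d, so ω_d = π/t_p = π/6.20 = 0.507 rad/s.
ω_n = ω_d/√(1−ζ²) = 0.507/√0.650 = 0.629 rad/s.

ω_n ≈ 0.629 rad/s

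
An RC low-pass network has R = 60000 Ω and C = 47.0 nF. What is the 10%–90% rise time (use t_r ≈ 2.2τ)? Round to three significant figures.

t_r ≈ 0.00620 s

τ = RC = 60000 × 47.0 nF = 0.00282 s.
t_r ≈ 2.2τ = 0.00620 s.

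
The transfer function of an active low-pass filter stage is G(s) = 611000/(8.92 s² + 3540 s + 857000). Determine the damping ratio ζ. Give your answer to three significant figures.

ζ ≈ 0.640

Dividing through by 8.92: denominator becomes s² + 396.9 s + 96080.
So ω_n = √96080 = 310 rad/s and ζ = 396.9/(2·310) = 0.640.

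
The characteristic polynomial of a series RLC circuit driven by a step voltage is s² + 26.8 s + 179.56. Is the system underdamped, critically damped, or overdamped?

critically damped

a² − 4b = 26.8² − 4·179.56 = 0 (repeated real root); the system is critically damped.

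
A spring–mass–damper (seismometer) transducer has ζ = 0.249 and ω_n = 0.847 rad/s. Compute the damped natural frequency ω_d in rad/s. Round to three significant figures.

ω_d ≈ 0.820 rad/s

ω_d = ω_n√(1−ζ²) = 0.847·√0.938 = 0.820 rad/s.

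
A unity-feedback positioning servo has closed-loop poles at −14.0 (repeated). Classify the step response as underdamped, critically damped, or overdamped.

critically damped

Since there is a repeated negative-real pole, the response is critically damped.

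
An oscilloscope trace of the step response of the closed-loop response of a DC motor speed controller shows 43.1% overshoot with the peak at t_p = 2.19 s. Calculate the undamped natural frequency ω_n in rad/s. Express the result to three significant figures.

From the overshoot, ζ = −ln(OS)/√(π²+ln²(OS)) = 0.259.
t_p = π/ω_d ⇒ ω_d = 1.43 rad/s; then ω_n = ω_d/√(1−ζ²) = 1.49 rad/s.

ω_n ≈ 1.49 rad/s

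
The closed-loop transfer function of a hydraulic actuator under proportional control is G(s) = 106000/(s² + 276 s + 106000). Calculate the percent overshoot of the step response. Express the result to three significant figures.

%OS ≈ 23.0%

Matching coefficients with s² + 2ζω_n s + ω_n² gives ω_n² = 106000 ⇒ ω_n = 326 rad/s, and ζ = 276/(2ω_n) = 0.424.
%OS = 100 e^{−πζ/√(1−ζ²)} with ζ = 0.424 gives 23.0%.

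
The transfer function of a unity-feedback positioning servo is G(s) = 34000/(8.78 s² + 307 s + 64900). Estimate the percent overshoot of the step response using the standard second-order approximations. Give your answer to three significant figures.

Dividing through by 8.78: denominator becomes s² + 34.97 s + 7392.
So ω_n = √7392 = 86.0 rad/s and ζ = 34.97/(2·86.0) = 0.203.
%OS = 100·exp(−πζ/√(1−ζ²)) = 52.1%.

%OS ≈ 52.1%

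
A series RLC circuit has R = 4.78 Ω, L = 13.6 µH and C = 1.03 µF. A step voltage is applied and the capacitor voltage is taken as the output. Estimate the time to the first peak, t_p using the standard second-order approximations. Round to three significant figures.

t_p ≈ 0.0000156 s

For a series RLC circuit (capacitor voltage as output), ω_n = 1/√(LC) = 1/√(13.6 µH · 1.03 µF) = 267000 rad/s.
ζ = (R/2)·√(C/L) = (4.78/2)·√(1.03 µF/13.6 µH) = 0.658.
The damped frequency ω_d = ω_n√(1−ζ²) = 201000 rad/s. t_p = π/ω_d = 0.0000156 s.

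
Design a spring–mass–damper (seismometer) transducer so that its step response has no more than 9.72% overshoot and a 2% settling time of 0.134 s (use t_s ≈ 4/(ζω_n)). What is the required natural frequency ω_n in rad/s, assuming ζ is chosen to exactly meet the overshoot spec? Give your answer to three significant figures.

ω_n ≈ 50.1 rad/s

ζ = −ln(OS)/√(π² + (ln OS)²). With OS = 0.0972, ln OS = −2.331 and ζ = 2.331/3.912 = 0.596.
From t_s ≈ 4/(ζω_n): ω_n = 4/(ζ·t_s) = 4/(0.596·0.134) = 50.1 rad/s.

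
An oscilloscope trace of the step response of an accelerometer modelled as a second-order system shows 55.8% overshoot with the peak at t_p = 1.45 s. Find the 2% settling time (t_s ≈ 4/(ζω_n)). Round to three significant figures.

ζ from %OS: ζ = |ln 0.558|/√(π²+ln²0.558) = 0.183.
t_p = π/ω_d ⇒ ω_d = 2.17 rad/s; then ω_n = ω_d/√(1−ζ²) = 2.20 rad/s.
t_s ≈ 4/(ζω_n) = 4/(0.183·2.20) = 9.94 s.

t_s ≈ 9.94 s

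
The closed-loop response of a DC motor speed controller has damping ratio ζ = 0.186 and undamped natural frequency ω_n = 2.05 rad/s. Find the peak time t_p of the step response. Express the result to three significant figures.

t_p ≈ 1.56 s

The damped frequency is ω_d = ω_n√(1−ζ²) = 2.05·√(1−0.0346) = 2.01 rad/s.
Peak time t_p = π/ω_d = π/2.01 = 1.56 s.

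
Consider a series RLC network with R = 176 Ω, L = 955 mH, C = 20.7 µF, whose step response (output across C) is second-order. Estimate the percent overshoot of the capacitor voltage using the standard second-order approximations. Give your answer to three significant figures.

For a series RLC circuit (capacitor voltage as output), ω_n = 1/√(LC) = 1/√(955 mH · 20.7 µF) = 225 rad/s.
ζ = (R/2)·√(C/L) = (176/2)·√(20.7 µF/955 mH) = 0.410.
%OS = 100·exp(−πζ/√(1−ζ²)) = 24.4%.

%OS ≈ 24.4%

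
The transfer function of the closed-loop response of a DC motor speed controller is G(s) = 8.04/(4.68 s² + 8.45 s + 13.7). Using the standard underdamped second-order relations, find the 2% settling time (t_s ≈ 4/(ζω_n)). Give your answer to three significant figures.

t_s ≈ 4.43 s

Dividing through by 4.68: denominator becomes s² + 1.806 s + 2.927.
So ω_n = √2.927 = 1.71 rad/s and ζ = 1.806/(2·1.71) = 0.528.
t_s ≈ 4/(ζω_n) = 4.43 s.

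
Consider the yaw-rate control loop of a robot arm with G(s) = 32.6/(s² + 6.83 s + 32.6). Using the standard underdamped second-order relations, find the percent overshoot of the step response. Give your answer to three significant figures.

%OS ≈ 9.59%

Matching coefficients with s² + 2ζω_n s + ω_n² gives ω_n² = 32.6 ⇒ ω_n = 5.71 rad/s, and ζ = 6.83/(2ω_n) = 0.598.
Overshoot: exp(−π·0.598/√(1−0.598²)) = 0.0959, i.e. 9.59%.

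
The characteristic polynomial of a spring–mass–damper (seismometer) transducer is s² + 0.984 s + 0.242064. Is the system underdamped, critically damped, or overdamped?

critically damped

a² − 4b = 0.984² − 4·0.242064 = 0 (repeated real root); the system is critically damped.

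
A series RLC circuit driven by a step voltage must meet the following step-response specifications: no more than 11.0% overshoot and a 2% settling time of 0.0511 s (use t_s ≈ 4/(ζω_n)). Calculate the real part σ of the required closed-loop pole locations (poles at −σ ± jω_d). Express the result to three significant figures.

σ ≈ 78.3

The settling-time spec alone fixes σ = ζω_n = 4/t_s = 4/0.0511 = 78.3.
(Overshoot then fixes ζ = 0.575 and hence ω_d = σ·√(1−ζ²)/ζ = 111 rad/s.)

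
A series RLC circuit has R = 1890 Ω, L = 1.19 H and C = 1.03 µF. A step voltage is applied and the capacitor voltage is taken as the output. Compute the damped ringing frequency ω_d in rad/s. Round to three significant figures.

For a series RLC circuit (capacitor voltage as output), ω_n = 1/√(LC) = 1/√(1.19 H · 1.03 µF) = 903 rad/s.
ζ = (R/2)·√(C/L) = (1890/2)·√(1.03 µF/1.19 H) = 0.879.
ω_d = ω_n√(1−ζ²) = 430 rad/s.

ω_d ≈ 430 rad/s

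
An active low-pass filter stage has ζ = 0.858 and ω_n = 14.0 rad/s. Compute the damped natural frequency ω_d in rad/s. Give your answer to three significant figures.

ω_d = ω_n√(1−ζ²) = 14.0·√0.264 = 7.19 rad/s.

ω_d ≈ 7.19 rad/s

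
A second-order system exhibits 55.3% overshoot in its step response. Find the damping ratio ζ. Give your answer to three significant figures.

ζ = −ln(OS)/√(π² + (ln OS)²). With OS = 0.553, ln OS = −0.5924 and ζ = 0.5924/3.197 = 0.185.

ζ ≈ 0.185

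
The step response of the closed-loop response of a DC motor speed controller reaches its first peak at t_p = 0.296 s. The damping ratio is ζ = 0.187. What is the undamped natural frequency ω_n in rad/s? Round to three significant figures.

ω_n ≈ 10.8 rad/s

Peak time t_p = π/ω_d, so ω_d = π/t_p = π/0.296 = 10.6 rad/s.
ω_n = ω_d/√(1−ζ²) = 10.6/√0.965 = 10.8 rad/s.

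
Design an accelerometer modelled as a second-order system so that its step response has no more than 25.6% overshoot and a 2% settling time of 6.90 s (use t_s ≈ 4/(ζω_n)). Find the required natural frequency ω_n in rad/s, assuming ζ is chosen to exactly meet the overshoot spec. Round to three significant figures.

ζ = −ln(OS)/√(π² + (ln OS)²). With OS = 0.256, ln OS = −1.363 and ζ = 1.363/3.424 = 0.398.
Then ω_n = 4/(ζ t_s) = 4/(0.398 × 6.90) = 1.46 rad/s.

ω_n ≈ 1.46 rad/s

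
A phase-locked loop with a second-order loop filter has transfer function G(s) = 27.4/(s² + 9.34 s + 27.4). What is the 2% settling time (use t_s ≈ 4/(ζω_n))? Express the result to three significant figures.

Comparing the denominator to s² + 2ζω_n s + ω_n²: ω_n = √27.4 = 5.23 rad/s, and 2ζω_n = 9.34 so ζ = 9.34/(2·5.23) = 0.892.
t_s ≈ 4/(ζω_n) = 4/(0.892·5.23) = 0.857 s.

t_s ≈ 0.857 s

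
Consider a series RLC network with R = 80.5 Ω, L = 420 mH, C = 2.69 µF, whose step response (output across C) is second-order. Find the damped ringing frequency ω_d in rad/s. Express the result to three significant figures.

ω_d ≈ 936 rad/s

For a series RLC circuit (capacitor voltage as output), ω_n = 1/√(LC) = 1/√(420 mH · 2.69 µF) = 941 rad/s.
ζ = (R/2)·√(C/L) = (80.5/2)·√(2.69 µF/420 mH) = 0.102.
The damped frequency ω_d = ω_n√(1−ζ²) = 936 rad/s.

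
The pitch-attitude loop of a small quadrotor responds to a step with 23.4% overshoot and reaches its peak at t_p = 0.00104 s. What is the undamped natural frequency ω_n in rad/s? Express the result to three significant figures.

ω_n ≈ 3330 rad/s

From the overshoot, ζ = −ln(OS)/√(π²+ln²(OS)) = 0.420.
From t_p = π/ω_d, ω_d = π/0.00104 = 3020 rad/s, so ω_n = ω_d/√(1−ζ²) = 3330 rad/s.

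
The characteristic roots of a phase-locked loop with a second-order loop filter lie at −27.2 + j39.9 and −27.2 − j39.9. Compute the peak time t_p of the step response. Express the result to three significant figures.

t_p ≈ 0.0787 s

t_p = π/ω_d with ω_d = 39.9 (the imaginary part), so t_p = 0.0787 s.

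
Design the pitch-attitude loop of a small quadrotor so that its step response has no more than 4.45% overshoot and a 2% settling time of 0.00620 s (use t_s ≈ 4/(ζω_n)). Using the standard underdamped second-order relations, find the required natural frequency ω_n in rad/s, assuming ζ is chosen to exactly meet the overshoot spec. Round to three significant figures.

ω_n ≈ 917 rad/s

Inverting the overshoot relation: ζ = |ln 0.0445|/√(π² + ln²0.0445) = 0.704.
From t_s ≈ 4/(ζω_n): ω_n = 4/(ζ·t_s) = 4/(0.704·0.00620) = 917 rad/s.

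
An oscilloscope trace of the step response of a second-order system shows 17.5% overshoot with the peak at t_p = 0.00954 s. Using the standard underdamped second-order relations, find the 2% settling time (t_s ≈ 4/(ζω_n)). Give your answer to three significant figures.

t_s ≈ 0.0219 s

The overshoot fixes ζ = −ln(OS)/√(π²+ln²(OS)) = 0.485.
t_p = π/ω_d ⇒ ω_d = 329 rad/s; then ω_n = ω_d/√(1−ζ²) = 377 rad/s.
t_s ≈ 4/(ζω_n) = 4/(0.485·377) = 0.0219 s.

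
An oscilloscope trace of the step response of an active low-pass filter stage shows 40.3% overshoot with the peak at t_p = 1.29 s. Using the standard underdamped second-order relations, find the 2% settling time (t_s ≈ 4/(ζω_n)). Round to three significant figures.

t_s ≈ 5.68 s

ζ from %OS: ζ = |ln 0.403|/√(π²+ln²0.403) = 0.278.
t_p = π/ω_d ⇒ ω_d = 2.44 rad/s; then ω_n = ω_d/√(1−ζ²) = 2.54 rad/s.
t_s ≈ 4/(ζω_n) = 4/(0.278·2.54) = 5.68 s.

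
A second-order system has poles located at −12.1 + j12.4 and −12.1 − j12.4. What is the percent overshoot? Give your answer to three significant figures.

%OS ≈ 4.66%

|pole| = ω_n = √(12.1² + 12.4²) = 17.3 rad/s; ζ = cos θ = σ/ω_n = 0.698.
%OS = 100 e^{−πζ/√(1−ζ²)} with ζ = 0.698 gives 4.66%.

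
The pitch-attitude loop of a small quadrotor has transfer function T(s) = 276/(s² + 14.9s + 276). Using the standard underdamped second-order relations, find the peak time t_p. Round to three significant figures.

t_p ≈ 0.212 s

Matching coefficients with s² + 2ζω_n s + ω_n² gives ω_n² = 276 ⇒ ω_n = 16.6 rad/s, and ζ = 14.9/(2ω_n) = 0.448.
The damped frequency ω_d = ω_n√(1−ζ²) = 14.8 rad/s. Then t_p = π/ω_d = 0.212 s.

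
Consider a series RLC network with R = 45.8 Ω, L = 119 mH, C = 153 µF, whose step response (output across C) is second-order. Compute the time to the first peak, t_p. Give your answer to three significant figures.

t_p ≈ 0.0235 s

For a series RLC circuit (capacitor voltage as output), ω_n = 1/√(LC) = 1/√(119 mH · 153 µF) = 234 rad/s.
ζ = (R/2)·√(C/L) = (45.8/2)·√(153 µF/119 mH) = 0.821.
ω_d = ω_n√(1−ζ²) = 134 rad/s. t_p = π/ω_d = 0.0235 s.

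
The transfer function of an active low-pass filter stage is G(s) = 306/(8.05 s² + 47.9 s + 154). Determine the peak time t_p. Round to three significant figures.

t_p ≈ 0.980 s

Dividing through by 8.05: denominator becomes s² + 5.950 s + 19.13.
So ω_n = √19.13 = 4.37 rad/s and ζ = 5.950/(2·4.37) = 0.680.
The damped frequency ω_d = ω_n√(1−ζ²) = 3.21 rad/s. t_p = π/ω_d = 0.980 s.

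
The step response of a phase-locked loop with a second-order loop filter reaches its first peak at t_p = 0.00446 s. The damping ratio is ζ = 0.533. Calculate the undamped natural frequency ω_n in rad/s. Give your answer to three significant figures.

Peak time t_p = π/ω_d, so ω_d = π/t_p = π/0.00446 = 704 rad/s.
ω_n = ω_d/√(1−ζ²) = 704/√0.716 = 833 rad/s.

ω_n ≈ 833 rad/s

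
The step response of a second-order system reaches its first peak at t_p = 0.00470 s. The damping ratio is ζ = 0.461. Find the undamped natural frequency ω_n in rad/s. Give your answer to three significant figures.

Peak time t_p = π/ω_d, so ω_d = π/t_p = π/0.00470 = 668 rad/s.
ω_n = ω_d/√(1−ζ²) = 668/√0.787 = 753 rad/s.

ω_n ≈ 753 rad/s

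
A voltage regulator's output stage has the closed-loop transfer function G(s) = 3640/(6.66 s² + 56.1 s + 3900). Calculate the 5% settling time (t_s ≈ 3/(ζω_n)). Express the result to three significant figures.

t_s ≈ 0.712 s

Dividing through by 6.66: denominator becomes s² + 8.423 s + 585.6.
So ω_n = √585.6 = 24.2 rad/s and ζ = 8.423/(2·24.2) = 0.174.
t_s ≈ 3/(ζω_n) = 0.712 s.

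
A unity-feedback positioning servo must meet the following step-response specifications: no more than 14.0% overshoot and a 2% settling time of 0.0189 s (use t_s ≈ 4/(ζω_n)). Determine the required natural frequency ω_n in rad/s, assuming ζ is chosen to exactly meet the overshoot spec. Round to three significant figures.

ω_n ≈ 399 rad/s

ζ = −ln(OS)/√(π² + (ln OS)²). With OS = 0.140, ln OS = −1.966 and ζ = 1.966/3.706 = 0.531.
From t_s ≈ 4/(ζω_n): ω_n = 4/(ζ·t_s) = 4/(0.531·0.0189) = 399 rad/s.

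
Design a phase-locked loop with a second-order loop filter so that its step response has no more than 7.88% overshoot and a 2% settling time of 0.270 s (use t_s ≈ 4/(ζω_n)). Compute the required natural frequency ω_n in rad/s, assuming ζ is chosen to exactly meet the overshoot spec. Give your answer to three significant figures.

Inverting the overshoot relation: ζ = |ln 0.0788|/√(π² + ln²0.0788) = 0.629.
From t_s ≈ 4/(ζω_n): ω_n = 4/(ζ·t_s) = 4/(0.629·0.270) = 23.6 rad/s.

ω_n ≈ 23.6 rad/s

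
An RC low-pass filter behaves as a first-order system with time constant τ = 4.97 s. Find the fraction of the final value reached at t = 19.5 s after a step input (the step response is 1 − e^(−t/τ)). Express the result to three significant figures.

y(t)/y_∞ = 1 − e^(−t/τ) = 1 − e^(−19.5/4.97) = 1 − e^(−3.92) = 0.980.

y/y_∞ ≈ 0.980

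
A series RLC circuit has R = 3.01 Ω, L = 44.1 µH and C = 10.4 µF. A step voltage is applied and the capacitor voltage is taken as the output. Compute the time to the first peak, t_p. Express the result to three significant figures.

t_p ≈ 0.0000986 s

For a series RLC circuit (capacitor voltage as output), ω_n = 1/√(LC) = 1/√(44.1 µH · 10.4 µF) = 46700 rad/s.
ζ = (R/2)·√(C/L) = (3.01/2)·√(10.4 µF/44.1 µH) = 0.731.
ω_d = 46700·√(1 − 0.731²) = 31900 rad/s. t_p = π/ω_d = 0.0000986 s.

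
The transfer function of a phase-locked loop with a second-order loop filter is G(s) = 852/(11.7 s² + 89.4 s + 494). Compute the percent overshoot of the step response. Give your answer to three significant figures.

%OS ≈ 10.2%

Dividing through by 11.7: denominator becomes s² + 7.641 s + 42.22.
So ω_n = √42.22 = 6.50 rad/s and ζ = 7.641/(2·6.50) = 0.588.
Overshoot: exp(−π·0.588/√(1−0.588²)) = 0.102, i.e. 10.2%.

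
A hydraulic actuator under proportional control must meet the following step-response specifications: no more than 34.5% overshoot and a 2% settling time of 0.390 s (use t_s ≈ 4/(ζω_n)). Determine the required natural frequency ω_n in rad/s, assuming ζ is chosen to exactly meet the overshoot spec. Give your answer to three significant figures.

ω_n ≈ 32.0 rad/s

Inverting the overshoot relation: ζ = |ln 0.345|/√(π² + ln²0.345) = 0.321.
Then ω_n = 4/(ζ t_s) = 4/(0.321 × 0.390) = 32.0 rad/s.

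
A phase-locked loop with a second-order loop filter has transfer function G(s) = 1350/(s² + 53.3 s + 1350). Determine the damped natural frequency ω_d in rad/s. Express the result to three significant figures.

Matching coefficients with s² + 2ζω_n s + ω_n² gives ω_n² = 1350 ⇒ ω_n = 36.7 rad/s, and ζ = 53.3/(2ω_n) = 0.725.
ω_d = ω_n√(1−ζ²) = 25.3 rad/s.

ω_d ≈ 25.3 rad/s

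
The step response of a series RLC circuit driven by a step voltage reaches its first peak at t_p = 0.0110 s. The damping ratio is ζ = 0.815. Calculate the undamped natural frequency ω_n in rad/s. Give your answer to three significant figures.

ω_n ≈ 493 rad/s

Peak time t_p = π/ω_d, so ω_d = π/t_p = π/0.0110 = 286 rad/s.
ω_n = ω_d/√(1−ζ²) = 286/√0.336 = 493 rad/s.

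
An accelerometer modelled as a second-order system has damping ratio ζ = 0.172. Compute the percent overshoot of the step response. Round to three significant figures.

%OS ≈ 57.8%

For an underdamped second-order system, %OS = 100·exp(−πζ/√(1−ζ²)).
πζ/√(1−ζ²) = π·0.172/√(1−0.0296) = 0.5485, so %OS = 100·e^(−0.5485) = 57.8%.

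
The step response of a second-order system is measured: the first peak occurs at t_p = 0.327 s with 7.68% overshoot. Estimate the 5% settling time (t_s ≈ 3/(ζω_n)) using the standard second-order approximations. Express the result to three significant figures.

t_s ≈ 0.382 s

The overshoot fixes ζ = −ln(OS)/√(π²+ln²(OS)) = 0.633.
From t_p = π/ω_d, ω_d = π/0.327 = 9.61 rad/s, so ω_n = ω_d/√(1−ζ²) = 12.4 rad/s.
t_s ≈ 3/(ζω_n) = 3/(0.633·12.4) = 0.382 s.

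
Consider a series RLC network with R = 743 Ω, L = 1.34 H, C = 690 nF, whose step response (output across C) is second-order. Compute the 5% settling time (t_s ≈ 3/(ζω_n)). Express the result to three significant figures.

For a series RLC circuit (capacitor voltage as output), ω_n = 1/√(LC) = 1/√(1.34 H · 690 nF) = 1040 rad/s.
ζ = (R/2)·√(C/L) = (743/2)·√(690 nF/1.34 H) = 0.267.
t_s ≈ 3/(ζω_n) = 0.0108 s.

t_s ≈ 0.0108 s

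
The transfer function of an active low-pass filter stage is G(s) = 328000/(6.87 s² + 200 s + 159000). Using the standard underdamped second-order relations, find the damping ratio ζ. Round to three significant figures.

ζ ≈ 0.0957

Dividing through by 6.87: denominator becomes s² + 29.11 s + 23140.
So ω_n = √23140 = 152 rad/s and ζ = 29.11/(2·152) = 0.0957.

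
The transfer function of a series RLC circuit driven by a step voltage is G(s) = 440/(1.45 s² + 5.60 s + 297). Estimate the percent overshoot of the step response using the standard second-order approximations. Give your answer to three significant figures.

Dividing through by 1.45: denominator becomes s² + 3.862 s + 204.8.
So ω_n = √204.8 = 14.3 rad/s and ζ = 3.862/(2·14.3) = 0.135.
%OS = 100·exp(−πζ/√(1−ζ²)) = 65.2%.

%OS ≈ 65.2%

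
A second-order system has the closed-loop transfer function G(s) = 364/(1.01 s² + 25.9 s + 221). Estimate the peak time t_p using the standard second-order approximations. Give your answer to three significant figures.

t_p ≈ 0.426 s

Dividing through by 1.01: denominator becomes s² + 25.64 s + 218.8.
So ω_n = √218.8 = 14.8 rad/s and ζ = 25.64/(2·14.8) = 0.867.
ω_d = 14.8·√(1 − 0.867²) = 7.38 rad/s. t_p = π/ω_d = 0.426 s.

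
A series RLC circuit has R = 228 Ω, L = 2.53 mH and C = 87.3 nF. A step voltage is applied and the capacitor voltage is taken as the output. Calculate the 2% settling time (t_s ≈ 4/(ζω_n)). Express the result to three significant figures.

t_s ≈ 0.0000888 s

For a series RLC circuit (capacitor voltage as output), ω_n = 1/√(LC) = 1/√(2.53 mH · 87.3 nF) = 67300 rad/s.
ζ = (R/2)·√(C/L) = (228/2)·√(87.3 nF/2.53 mH) = 0.670.
t_s ≈ 4/(ζω_n) = 0.0000888 s.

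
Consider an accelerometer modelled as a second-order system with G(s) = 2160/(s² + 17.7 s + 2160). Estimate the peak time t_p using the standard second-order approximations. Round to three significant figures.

t_p ≈ 0.0689 s

ω_n = √2160 = 46.5 rad/s; ζ = 17.7/(2·46.5) = 0.190.
ω_d = 46.5·√(1 − 0.190²) = 45.6 rad/s. Then t_p = π/ω_d = 0.0689 s.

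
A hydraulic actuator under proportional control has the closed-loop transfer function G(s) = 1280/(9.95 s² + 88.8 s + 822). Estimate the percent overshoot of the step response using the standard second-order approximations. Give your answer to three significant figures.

%OS ≈ 17.0%

Dividing through by 9.95: denominator becomes s² + 8.925 s + 82.61.
So ω_n = √82.61 = 9.09 rad/s and ζ = 8.925/(2·9.09) = 0.491.
Overshoot: exp(−π·0.491/√(1−0.491²)) = 0.170, i.e. 17.0%.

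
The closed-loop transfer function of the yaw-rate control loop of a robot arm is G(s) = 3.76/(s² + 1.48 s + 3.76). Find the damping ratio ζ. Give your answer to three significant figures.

ζ ≈ 0.382

ω_n = √3.76 = 1.94 rad/s; ζ = 1.48/(2·1.94) = 0.382.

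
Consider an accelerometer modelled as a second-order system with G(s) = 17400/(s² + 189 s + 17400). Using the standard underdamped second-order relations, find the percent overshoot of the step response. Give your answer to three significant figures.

%OS ≈ 3.97%

ω_n = √17400 = 132 rad/s; ζ = 189/(2·132) = 0.716.
%OS = 100·exp(−πζ/√(1−ζ²)) = 3.97%.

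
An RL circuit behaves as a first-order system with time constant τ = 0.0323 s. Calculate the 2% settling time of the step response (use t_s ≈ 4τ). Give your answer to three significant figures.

t_s ≈ 0.129 s

t_s ≈ 4τ = 0.129 s.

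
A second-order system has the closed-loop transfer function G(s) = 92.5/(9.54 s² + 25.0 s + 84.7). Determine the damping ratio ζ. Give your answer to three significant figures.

Dividing through by 9.54: denominator becomes s² + 2.621 s + 8.878.
So ω_n = √8.878 = 2.98 rad/s and ζ = 2.621/(2·2.98) = 0.440.

ζ ≈ 0.440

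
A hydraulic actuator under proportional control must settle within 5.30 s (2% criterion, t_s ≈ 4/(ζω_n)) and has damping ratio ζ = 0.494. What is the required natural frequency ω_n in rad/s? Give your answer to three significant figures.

ω_n ≈ 1.53 rad/s

Rearranging t_s ≈ 4/(ζω_n) gives ω_n = 4/(ζ·t_s) = 4/(0.494 × 5.30) = 1.53 rad/s.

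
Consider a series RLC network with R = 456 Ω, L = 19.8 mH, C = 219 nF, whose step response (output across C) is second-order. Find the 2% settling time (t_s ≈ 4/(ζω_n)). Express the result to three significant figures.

t_s ≈ 0.000347 s

For a series RLC circuit (capacitor voltage as output), ω_n = 1/√(LC) = 1/√(19.8 mH · 219 nF) = 15200 rad/s.
ζ = (R/2)·√(C/L) = (456/2)·√(219 nF/19.8 mH) = 0.758.
t_s ≈ 4/(ζω_n) = 0.000347 s.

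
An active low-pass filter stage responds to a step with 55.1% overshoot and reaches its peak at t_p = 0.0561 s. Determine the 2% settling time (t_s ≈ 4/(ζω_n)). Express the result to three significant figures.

The overshoot fixes ζ = −ln(OS)/√(π²+ln²(OS)) = 0.186.
From t_p = π/ω_d, ω_d = π/0.0561 = 56.0 rad/s, so ω_n = ω_d/√(1−ζ²) = 57.0 rad/s.
t_s ≈ 4/(ζω_n) = 4/(0.186·57.0) = 0.376 s.

t_s ≈ 0.376 s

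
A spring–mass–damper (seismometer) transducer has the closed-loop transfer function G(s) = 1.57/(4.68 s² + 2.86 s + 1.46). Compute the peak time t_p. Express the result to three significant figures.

t_p ≈ 6.72 s

Dividing through by 4.68: denominator becomes s² + 0.6111 s + 0.3120.
So ω_n = √0.3120 = 0.559 rad/s and ζ = 0.6111/(2·0.559) = 0.547.
ω_d = 0.559·√(1 − 0.547²) = 0.468 rad/s. t_p = π/ω_d = 6.72 s.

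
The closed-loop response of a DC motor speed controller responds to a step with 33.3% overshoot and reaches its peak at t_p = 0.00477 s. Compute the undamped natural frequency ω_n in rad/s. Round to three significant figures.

ω_n ≈ 698 rad/s

From the overshoot, ζ = −ln(OS)/√(π²+ln²(OS)) = 0.330.
From t_p = π/ω_d, ω_d = π/0.00477 = 659 rad/s, so ω_n = ω_d/√(1−ζ²) = 698 rad/s.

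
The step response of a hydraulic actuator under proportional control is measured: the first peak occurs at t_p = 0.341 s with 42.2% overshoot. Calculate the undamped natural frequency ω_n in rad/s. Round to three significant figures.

ω_n ≈ 9.55 rad/s

From the overshoot, ζ = −ln(OS)/√(π²+ln²(OS)) = 0.265.
t_p = π/ω_d ⇒ ω_d = 9.21 rad/s; then ω_n = ω_d/√(1−ζ²) = 9.55 rad/s.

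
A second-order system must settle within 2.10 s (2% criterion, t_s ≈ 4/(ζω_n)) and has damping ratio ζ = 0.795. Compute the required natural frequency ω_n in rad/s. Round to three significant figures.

ω_n ≈ 2.40 rad/s

Rearranging t_s ≈ 4/(ζω_n) gives ω_n = 4/(ζ·t_s) = 4/(0.795 × 2.10) = 2.40 rad/s.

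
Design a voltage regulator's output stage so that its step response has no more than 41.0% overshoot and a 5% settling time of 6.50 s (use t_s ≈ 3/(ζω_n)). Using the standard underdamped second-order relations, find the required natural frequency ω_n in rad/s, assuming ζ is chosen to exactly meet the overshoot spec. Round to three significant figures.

ζ = −ln(OS)/√(π² + (ln OS)²). With OS = 0.410, ln OS = −0.8916 and ζ = 0.8916/3.266 = 0.273.
Then ω_n = 3/(ζ t_s) = 3/(0.273 × 6.50) = 1.69 rad/s.

ω_n ≈ 1.69 rad/s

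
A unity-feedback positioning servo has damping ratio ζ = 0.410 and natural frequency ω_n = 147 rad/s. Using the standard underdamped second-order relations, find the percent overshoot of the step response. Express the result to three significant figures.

%OS ≈ 24.4%

For an underdamped second-order system, %OS = 100·exp(−πζ/√(1−ζ²)).
πζ/√(1−ζ²) = π·0.410/√(1−0.168) = 1.412, so %OS = 100·e^(−1.412) = 24.4%.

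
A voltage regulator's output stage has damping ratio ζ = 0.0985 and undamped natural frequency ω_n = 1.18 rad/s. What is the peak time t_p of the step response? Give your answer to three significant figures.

t_p ≈ 2.68 s

The damped frequency is ω_d = ω_n√(1−ζ²) = 1.18·√(1−0.00970) = 1.17 rad/s.
Peak time t_p = π/ω_d = π/1.17 = 2.68 s.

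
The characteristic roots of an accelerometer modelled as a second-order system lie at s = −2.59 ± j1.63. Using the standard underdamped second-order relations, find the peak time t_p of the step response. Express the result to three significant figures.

t_p ≈ 1.93 s

t_p = π/ω_d with ω_d = 1.63 (the imaginary part), so t_p = 1.93 s.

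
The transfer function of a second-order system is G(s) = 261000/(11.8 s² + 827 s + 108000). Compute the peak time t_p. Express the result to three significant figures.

t_p ≈ 0.0353 s

Dividing through by 11.8: denominator becomes s² + 70.08 s + 9153.
So ω_n = √9153 = 95.7 rad/s and ζ = 70.08/(2·95.7) = 0.366.
ω_d = ω_n√(1−ζ²) = 89.0 rad/s. t_p = π/ω_d = 0.0353 s.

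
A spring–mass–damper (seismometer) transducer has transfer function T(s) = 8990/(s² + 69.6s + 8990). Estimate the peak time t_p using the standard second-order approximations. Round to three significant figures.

ω_n = √8990 = 94.8 rad/s; ζ = 69.6/(2·94.8) = 0.367.
ω_d = ω_n√(1−ζ²) = 88.2 rad/s. Then t_p = π/ω_d = 0.0356 s.

t_p ≈ 0.0356 s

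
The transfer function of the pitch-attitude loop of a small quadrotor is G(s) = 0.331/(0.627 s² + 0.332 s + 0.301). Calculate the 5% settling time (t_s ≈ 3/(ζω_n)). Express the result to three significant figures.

t_s ≈ 11.3 s

Dividing through by 0.627: denominator becomes s² + 0.5295 s + 0.4801.
So ω_n = √0.4801 = 0.693 rad/s and ζ = 0.5295/(2·0.693) = 0.382.
t_s ≈ 3/(ζω_n) = 11.3 s.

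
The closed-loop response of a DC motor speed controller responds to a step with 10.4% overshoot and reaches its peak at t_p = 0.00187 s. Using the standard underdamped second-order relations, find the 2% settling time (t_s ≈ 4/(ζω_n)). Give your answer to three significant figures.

From the overshoot, ζ = −ln(OS)/√(π²+ln²(OS)) = 0.585.
From t_p = π/ω_d, ω_d = π/0.00187 = 1680 rad/s, so ω_n = ω_d/√(1−ζ²) = 2070 rad/s.
t_s ≈ 4/(ζω_n) = 4/(0.585·2070) = 0.00330 s.

t_s ≈ 0.00330 s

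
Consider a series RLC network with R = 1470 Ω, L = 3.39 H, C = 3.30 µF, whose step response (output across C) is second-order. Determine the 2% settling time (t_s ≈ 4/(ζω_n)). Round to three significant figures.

For a series RLC circuit (capacitor voltage as output), ω_n = 1/√(LC) = 1/√(3.39 H · 3.30 µF) = 299 rad/s.
ζ = (R/2)·√(C/L) = (1470/2)·√(3.30 µF/3.39 H) = 0.725.
t_s ≈ 4/(ζω_n) = 0.0184 s.

t_s ≈ 0.0184 s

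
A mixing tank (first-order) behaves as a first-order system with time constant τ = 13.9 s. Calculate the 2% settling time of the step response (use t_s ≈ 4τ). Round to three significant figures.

t_s ≈ 4τ = 55.6 s.

t_s ≈ 55.6 s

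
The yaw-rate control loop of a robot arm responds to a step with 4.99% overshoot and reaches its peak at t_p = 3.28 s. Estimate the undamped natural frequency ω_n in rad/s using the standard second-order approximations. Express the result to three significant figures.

ω_n ≈ 1.32 rad/s

ζ from %OS: ζ = |ln 0.0499|/√(π²+ln²0.0499) = 0.690.
t_p = π/ω_d ⇒ ω_d = 0.958 rad/s; then ω_n = ω_d/√(1−ζ²) = 1.32 rad/s.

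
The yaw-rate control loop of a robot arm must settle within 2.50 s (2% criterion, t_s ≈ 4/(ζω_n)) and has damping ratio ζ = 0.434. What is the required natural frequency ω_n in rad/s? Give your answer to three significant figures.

ω_n ≈ 3.69 rad/s

Rearranging t_s ≈ 4/(ζω_n) gives ω_n = 4/(ζ·t_s) = 4/(0.434 × 2.50) = 3.69 rad/s.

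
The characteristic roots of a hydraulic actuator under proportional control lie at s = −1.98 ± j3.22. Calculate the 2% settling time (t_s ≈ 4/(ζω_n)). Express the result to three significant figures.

For poles at −σ ± jω_d, ζω_n = σ = 1.98, so t_s ≈ 4/σ = 2.02 s.

t_s ≈ 2.02 s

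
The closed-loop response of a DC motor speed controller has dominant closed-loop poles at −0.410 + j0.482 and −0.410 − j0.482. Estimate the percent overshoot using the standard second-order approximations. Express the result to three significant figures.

The poles are at −σ ± jω_d with σ = 0.410 and ω_d = 0.482, so ω_n = √(σ²+ω_d²) = 0.633 rad/s and ζ = σ/ω_n = 0.648.
Overshoot: exp(−π·0.648/√(1−0.648²)) = 0.0691, i.e. 6.91%.

%OS ≈ 6.91%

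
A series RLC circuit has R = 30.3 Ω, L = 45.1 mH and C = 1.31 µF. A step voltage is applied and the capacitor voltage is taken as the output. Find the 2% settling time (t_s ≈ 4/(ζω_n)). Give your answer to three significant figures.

For a series RLC circuit (capacitor voltage as output), ω_n = 1/√(LC) = 1/√(45.1 mH · 1.31 µF) = 4110 rad/s.
ζ = (R/2)·√(C/L) = (30.3/2)·√(1.31 µF/45.1 mH) = 0.0817.
t_s ≈ 4/(ζω_n) = 0.0119 s.

t_s ≈ 0.0119 s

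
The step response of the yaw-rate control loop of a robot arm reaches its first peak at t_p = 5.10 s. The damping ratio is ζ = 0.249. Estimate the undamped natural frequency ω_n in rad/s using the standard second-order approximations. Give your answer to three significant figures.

ω_n ≈ 0.636 rad/s

Peak time t_p = π/ω_d, so ω_d = π/t_p = π/5.10 = 0.616 rad/s.
ω_n = ω_d/√(1−ζ²) = 0.616/√0.938 = 0.636 rad/s.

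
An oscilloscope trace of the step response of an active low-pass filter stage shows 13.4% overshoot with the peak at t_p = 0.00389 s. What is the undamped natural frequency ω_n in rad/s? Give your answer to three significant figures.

ζ from %OS: ζ = |ln 0.134|/√(π²+ln²0.134) = 0.539.
t_p = π/ω_d ⇒ ω_d = 808 rad/s; then ω_n = ω_d/√(1−ζ²) = 959 rad/s.

ω_n ≈ 959 rad/s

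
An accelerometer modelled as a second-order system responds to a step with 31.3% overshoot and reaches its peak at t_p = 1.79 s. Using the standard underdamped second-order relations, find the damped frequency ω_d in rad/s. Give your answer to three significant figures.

t_p = π/ω_d, so ω_d = π/1.79 = 1.76 rad/s.

ω_d ≈ 1.76 rad/s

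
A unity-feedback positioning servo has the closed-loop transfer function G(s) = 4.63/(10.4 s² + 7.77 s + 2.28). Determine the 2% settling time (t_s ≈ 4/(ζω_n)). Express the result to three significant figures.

t_s ≈ 10.7 s

Dividing through by 10.4: denominator becomes s² + 0.7471 s + 0.2192.
So ω_n = √0.2192 = 0.468 rad/s and ζ = 0.7471/(2·0.468) = 0.798.
t_s ≈ 4/(ζω_n) = 10.7 s.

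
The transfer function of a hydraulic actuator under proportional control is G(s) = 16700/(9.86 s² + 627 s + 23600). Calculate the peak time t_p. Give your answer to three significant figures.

t_p ≈ 0.0845 s

Dividing through by 9.86: denominator becomes s² + 63.59 s + 2394.
So ω_n = √2394 = 48.9 rad/s and ζ = 63.59/(2·48.9) = 0.650.
ω_d = 48.9·√(1 − 0.650²) = 37.2 rad/s. t_p = π/ω_d = 0.0845 s.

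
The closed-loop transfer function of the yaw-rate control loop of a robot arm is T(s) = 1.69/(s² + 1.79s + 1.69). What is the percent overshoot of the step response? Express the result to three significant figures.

%OS ≈ 5.07%

Comparing the denominator to s² + 2ζω_n s + ω_n²: ω_n = √1.69 = 1.30 rad/s, and 2ζω_n = 1.79 so ζ = 1.79/(2·1.30) = 0.688.
Overshoot: exp(−π·0.688/√(1−0.688²)) = 0.0507, i.e. 5.07%.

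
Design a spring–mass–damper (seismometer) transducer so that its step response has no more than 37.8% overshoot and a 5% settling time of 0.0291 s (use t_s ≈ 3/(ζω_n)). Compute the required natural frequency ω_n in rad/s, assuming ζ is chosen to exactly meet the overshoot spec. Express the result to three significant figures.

ω_n ≈ 349 rad/s

Inverting the overshoot relation: ζ = |ln 0.378|/√(π² + ln²0.378) = 0.296.
Then ω_n = 3/(ζ t_s) = 3/(0.296 × 0.0291) = 349 rad/s.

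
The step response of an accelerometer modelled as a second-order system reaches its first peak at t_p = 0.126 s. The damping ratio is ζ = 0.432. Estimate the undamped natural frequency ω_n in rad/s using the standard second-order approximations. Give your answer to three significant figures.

Peak time t_p = π/ω_d, so ω_d = π/t_p = π/0.126 = 24.9 rad/s.
ω_n = ω_d/√(1−ζ²) = 24.9/√0.813 = 27.6 rad/s.

ω_n ≈ 27.6 rad/s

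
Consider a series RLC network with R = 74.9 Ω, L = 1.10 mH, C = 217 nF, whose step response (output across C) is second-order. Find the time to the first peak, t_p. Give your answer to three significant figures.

t_p ≈ 0.0000571 s

For a series RLC circuit (capacitor voltage as output), ω_n = 1/√(LC) = 1/√(1.10 mH · 217 nF) = 64700 rad/s.
ζ = (R/2)·√(C/L) = (74.9/2)·√(217 nF/1.10 mH) = 0.526.
ω_d = ω_n√(1−ζ²) = 55000 rad/s. t_p = π/ω_d = 0.0000571 s.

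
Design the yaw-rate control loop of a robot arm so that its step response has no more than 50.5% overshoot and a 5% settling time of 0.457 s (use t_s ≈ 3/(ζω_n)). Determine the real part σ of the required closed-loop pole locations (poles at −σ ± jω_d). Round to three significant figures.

The settling-time spec alone fixes σ = ζω_n = 3/t_s = 3/0.457 = 6.56.
(Overshoot then fixes ζ = 0.213 and hence ω_d = σ·√(1−ζ²)/ζ = 30.2 rad/s.)

σ ≈ 6.56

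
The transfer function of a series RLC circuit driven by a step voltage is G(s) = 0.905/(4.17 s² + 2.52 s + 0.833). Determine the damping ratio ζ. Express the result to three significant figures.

Dividing through by 4.17: denominator becomes s² + 0.6043 s + 0.1998.
So ω_n = √0.1998 = 0.447 rad/s and ζ = 0.6043/(2·0.447) = 0.676.

ζ ≈ 0.676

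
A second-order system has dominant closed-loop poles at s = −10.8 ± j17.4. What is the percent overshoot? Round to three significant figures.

With σ = 10.8, ω_d = 17.4: ω_n = √(σ²+ω_d²) = 20.5 rad/s, ζ = σ/ω_n = 0.527.
Overshoot: exp(−π·0.527/√(1−0.527²)) = 0.142, i.e. 14.2%.

%OS ≈ 14.2%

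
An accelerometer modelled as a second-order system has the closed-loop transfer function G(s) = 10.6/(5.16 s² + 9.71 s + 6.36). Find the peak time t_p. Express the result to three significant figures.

t_p ≈ 5.33 s

Dividing through by 5.16: denominator becomes s² + 1.882 s + 1.233.
So ω_n = √1.233 = 1.11 rad/s and ζ = 1.882/(2·1.11) = 0.847.
ω_d = 1.11·√(1 − 0.847²) = 0.589 rad/s. t_p = π/ω_d = 5.33 s.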